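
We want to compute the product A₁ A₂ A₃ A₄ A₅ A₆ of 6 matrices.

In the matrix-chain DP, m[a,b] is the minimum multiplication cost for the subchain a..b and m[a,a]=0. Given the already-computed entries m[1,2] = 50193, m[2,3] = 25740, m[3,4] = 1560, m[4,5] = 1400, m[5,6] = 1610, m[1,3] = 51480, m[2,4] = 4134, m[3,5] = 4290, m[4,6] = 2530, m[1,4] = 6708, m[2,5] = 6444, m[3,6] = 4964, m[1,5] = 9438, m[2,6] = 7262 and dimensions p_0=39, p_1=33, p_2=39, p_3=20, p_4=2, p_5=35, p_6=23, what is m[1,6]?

10112

m[1,6] = min over k∈[1,5] of m[1,k]+m[k+1,6]+p_{0}·p_k·p_{6}.
k=1: 0 + 7262 + 39·33·23 = 36863; k=2: 50193 + 4964 + 39·39·23 = 90140; k=3: 51480 + 2530 + 39·20·23 = 71950; k=4: 6708 + 1610 + 39·2·23 = 10112; k=5: 9438 + 0 + 39·35·23 = 40833.
Minimum: 10112 at k=4.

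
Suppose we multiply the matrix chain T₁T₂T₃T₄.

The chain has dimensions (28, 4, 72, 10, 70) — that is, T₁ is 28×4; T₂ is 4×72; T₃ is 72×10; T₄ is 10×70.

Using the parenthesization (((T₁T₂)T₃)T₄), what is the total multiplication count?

(T₁T₂): 28×4 by 4×72 → 28×72, cost 28·4·72 = 8064
((T₁T₂)T₃): 28×72 by 72×10 → 28×10, cost 28·72·10 = 20160; cumulative 28224
(((T₁T₂)T₃)T₄): 28×10 by 10×70 → 28×70, cost 28·10·70 = 19600; cumulative 47824
Total: 47824 scalar multiplications.

47824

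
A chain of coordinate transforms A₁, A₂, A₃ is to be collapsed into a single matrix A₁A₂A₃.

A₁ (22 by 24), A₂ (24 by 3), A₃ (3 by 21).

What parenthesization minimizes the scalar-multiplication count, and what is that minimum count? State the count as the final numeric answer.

(A₁(A₂A₃)): cost 12600.
((A₁A₂)A₃): cost 2970.
Optimal: ((A₁A₂)A₃) with cost 2970.

2970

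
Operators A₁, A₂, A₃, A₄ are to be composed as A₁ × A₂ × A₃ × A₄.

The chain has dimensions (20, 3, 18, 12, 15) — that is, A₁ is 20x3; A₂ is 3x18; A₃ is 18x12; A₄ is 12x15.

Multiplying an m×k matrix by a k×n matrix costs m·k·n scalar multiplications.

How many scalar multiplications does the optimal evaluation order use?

Adjacent pairs: A₁A₂ = 20·3·18 = 1080; A₂A₃ = 3·18·12 = 648; A₃A₄ = 18·12·15 = 3240.
Length 3: A₁..A₃: k=1: 0+648+20·3·12=1368; k=2: 1080+0+20·18·12=5400 → min 1368 | A₂..A₄: k=2: 0+3240+3·18·15=4050; k=3: 648+0+3·12·15=1188 → min 1188.
Length 4: A₁..A₄: k=1: 0+1188+20·3·15=2088; k=2: 1080+3240+20·18·15=9720; k=3: 1368+0+20·12·15=4968 → min 2088.
Optimal order: (A₁ × ((A₂ × A₃) × A₄)) with cost 2088.

2088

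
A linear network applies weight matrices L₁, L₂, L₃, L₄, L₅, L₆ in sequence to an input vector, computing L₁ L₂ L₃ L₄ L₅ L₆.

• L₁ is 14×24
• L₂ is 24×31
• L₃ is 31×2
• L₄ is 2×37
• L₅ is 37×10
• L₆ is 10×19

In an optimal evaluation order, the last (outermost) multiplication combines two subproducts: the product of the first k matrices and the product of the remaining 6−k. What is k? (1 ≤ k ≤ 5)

Adjacent pairs: L₁L₂ = 14·24·31 = 10416; L₂L₃ = 24·31·2 = 1488; L₃L₄ = 31·2·37 = 2294; L₄L₅ = 2·37·10 = 740; L₅L₆ = 37·10·19 = 7030.
Length 3: L₁..L₃: k=1: 0+1488+14·24·2=2160; k=2: 10416+0+14·31·2=11284 → min 2160 | L₂..L₄: k=2: 0+2294+24·31·37=29822; k=3: 1488+0+24·2·37=3264 → min 3264 | L₃..L₅: k=3: 0+740+31·2·10=1360; k=4: 2294+0+31·37·10=13764 → min 1360 | L₄..L₆: k=4: 0+7030+2·37·19=8436; k=5: 740+0+2·10·19=1120 → min 1120.
Length 4: L₁..L₄: k=1: 0+3264+14·24·37=15696; k=2: 10416+2294+14·31·37=28768; k=3: 2160+0+14·2·37=3196 → min 3196 | L₂..L₅: k=2: 0+1360+24·31·10=8800; k=3: 1488+740+24·2·10=2708; k=4: 3264+0+24·37·10=12144 → min 2708 | L₃..L₆: k=3: 0+1120+31·2·19=2298; k=4: 2294+7030+31·37·19=31117; k=5: 1360+0+31·10·19=7250 → min 2298.
Length 5: L₁..L₅: k=1: 0+2708+14·24·10=6068; k=2: 10416+1360+14·31·10=16116; k=3: 2160+740+14·2·10=3180; k=4: 3196+0+14·37·10=8376 → min 3180 | L₂..L₆: k=2: 0+2298+24·31·19=16434; k=3: 1488+1120+24·2·19=3520; k=4: 3264+7030+24·37·19=27166; k=5: 2708+0+24·10·19=7268 → min 3520.
Top-level splits: k=1: (L₁..L₁)·(L₂..L₆) → 0+3520+14·24·19 = 9904; k=2: (L₁..L₂)·(L₃..L₆) → 10416+2298+14·31·19 = 20960; k=3: (L₁..L₃)·(L₄..L₆) → 2160+1120+14·2·19 = 3812; k=4: (L₁..L₄)·(L₅..L₆) → 3196+7030+14·37·19 = 20068; k=5: (L₁..L₅)·(L₆..L₆) → 3180+0+14·10·19 = 5840.
Best split is after L₃, i.e. k = 3.

3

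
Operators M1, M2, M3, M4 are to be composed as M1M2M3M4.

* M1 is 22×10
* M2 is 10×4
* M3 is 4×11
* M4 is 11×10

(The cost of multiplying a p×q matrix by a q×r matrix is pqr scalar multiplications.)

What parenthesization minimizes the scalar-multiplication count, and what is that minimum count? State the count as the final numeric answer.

Adjacent pairs: M1M2 = 22·10·4 = 880; M2M3 = 10·4·11 = 440; M3M4 = 4·11·10 = 440.
Length 3: M1..M3: k=1: 0+440+22·10·11=2860; k=2: 880+0+22·4·11=1848 → min 1848 | M2..M4: k=2: 0+440+10·4·10=840; k=3: 440+0+10·11·10=1540 → min 840.
Length 4: M1..M4: k=1: 0+840+22·10·10=3040; k=2: 880+440+22·4·10=2200; k=3: 1848+0+22·11·10=4268 → min 2200.
Optimal parenthesization: ((M1M2)(M3M4)) with cost 2200.

2200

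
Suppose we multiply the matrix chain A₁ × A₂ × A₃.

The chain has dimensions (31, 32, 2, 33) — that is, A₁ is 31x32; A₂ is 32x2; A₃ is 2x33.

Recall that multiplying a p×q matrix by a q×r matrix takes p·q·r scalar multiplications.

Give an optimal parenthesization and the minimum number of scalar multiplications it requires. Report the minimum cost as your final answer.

4030

(A₁ × (A₂ × A₃)): cost 34848.
((A₁ × A₂) × A₃): cost 4030.
Optimal: ((A₁ × A₂) × A₃) with cost 4030.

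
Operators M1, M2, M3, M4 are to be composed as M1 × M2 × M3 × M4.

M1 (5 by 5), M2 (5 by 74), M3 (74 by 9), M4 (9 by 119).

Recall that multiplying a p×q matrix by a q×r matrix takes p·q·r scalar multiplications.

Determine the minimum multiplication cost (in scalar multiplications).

8910

Adjacent pairs: M1M2 = 5·5·74 = 1850; M2M3 = 5·74·9 = 3330; M3M4 = 74·9·119 = 79254.
Length 3: M1..M3: k=1: 0+3330+5·5·9=3555; k=2: 1850+0+5·74·9=5180 → min 3555 | M2..M4: k=2: 0+79254+5·74·119=123284; k=3: 3330+0+5·9·119=8685 → min 8685.
Length 4: M1..M4: k=1: 0+8685+5·5·119=11660; k=2: 1850+79254+5·74·119=125134; k=3: 3555+0+5·9·119=8910 → min 8910.
Optimal order: ((M1 × (M2 × M3)) × M4) with cost 8910.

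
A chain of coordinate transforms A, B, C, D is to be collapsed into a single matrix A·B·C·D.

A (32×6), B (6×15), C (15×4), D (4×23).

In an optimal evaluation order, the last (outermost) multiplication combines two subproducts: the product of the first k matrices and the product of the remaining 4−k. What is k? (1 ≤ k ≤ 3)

Adjacent pairs: AB = 32·6·15 = 2880; BC = 6·15·4 = 360; CD = 15·4·23 = 1380.
Length 3: A..C: k=1: 0+360+32·6·4=1128; k=2: 2880+0+32·15·4=4800 → min 1128 | B..D: k=2: 0+1380+6·15·23=3450; k=3: 360+0+6·4·23=912 → min 912.
Top-level splits: k=1: (A..A)·(B..D) → 0+912+32·6·23 = 5328; k=2: (A..B)·(C..D) → 2880+1380+32·15·23 = 15300; k=3: (A..C)·(D..D) → 1128+0+32·4·23 = 4072.
Best split is after C, i.e. k = 3.

3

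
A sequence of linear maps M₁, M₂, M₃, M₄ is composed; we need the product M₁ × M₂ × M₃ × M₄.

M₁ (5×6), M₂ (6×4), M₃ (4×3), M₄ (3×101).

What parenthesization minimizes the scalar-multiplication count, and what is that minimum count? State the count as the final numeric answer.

1677

Adjacent pairs: M₁M₂ = 5·6·4 = 120; M₂M₃ = 6·4·3 = 72; M₃M₄ = 4·3·101 = 1212.
Length 3: M₁..M₃: k=1: 0+72+5·6·3=162; k=2: 120+0+5·4·3=180 → min 162 | M₂..M₄: k=2: 0+1212+6·4·101=3636; k=3: 72+0+6·3·101=1890 → min 1890.
Length 4: M₁..M₄: k=1: 0+1890+5·6·101=4920; k=2: 120+1212+5·4·101=3352; k=3: 162+0+5·3·101=1677 → min 1677.
Optimal parenthesization: ((M₁ × (M₂ × M₃)) × M₄) with cost 1677.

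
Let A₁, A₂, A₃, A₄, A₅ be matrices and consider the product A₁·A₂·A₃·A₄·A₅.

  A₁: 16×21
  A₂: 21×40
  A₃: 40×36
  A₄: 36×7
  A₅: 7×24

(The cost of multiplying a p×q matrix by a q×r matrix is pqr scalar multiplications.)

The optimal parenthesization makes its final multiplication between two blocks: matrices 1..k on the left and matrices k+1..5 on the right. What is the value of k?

Adjacent pairs: A₁A₂ = 16·21·40 = 13440; A₂A₃ = 21·40·36 = 30240; A₃A₄ = 40·36·7 = 10080; A₄A₅ = 36·7·24 = 6048.
Length 3: A₁..A₃: k=1: 0+30240+16·21·36=42336; k=2: 13440+0+16·40·36=36480 → min 36480 | A₂..A₄: k=2: 0+10080+21·40·7=15960; k=3: 30240+0+21·36·7=35532 → min 15960 | A₃..A₅: k=3: 0+6048+40·36·24=40608; k=4: 10080+0+40·7·24=16800 → min 16800.
Length 4: A₁..A₄: k=1: 0+15960+16·21·7=18312; k=2: 13440+10080+16·40·7=28000; k=3: 36480+0+16·36·7=40512 → min 18312 | A₂..A₅: k=2: 0+16800+21·40·24=36960; k=3: 30240+6048+21·36·24=54432; k=4: 15960+0+21·7·24=19488 → min 19488.
Top-level splits: k=1: (A₁..A₁)·(A₂..A₅) → 0+19488+16·21·24 = 27552; k=2: (A₁..A₂)·(A₃..A₅) → 13440+16800+16·40·24 = 45600; k=3: (A₁..A₃)·(A₄..A₅) → 36480+6048+16·36·24 = 56352; k=4: (A₁..A₄)·(A₅..A₅) → 18312+0+16·7·24 = 21000.
Best split is after A₄, i.e. k = 4.

4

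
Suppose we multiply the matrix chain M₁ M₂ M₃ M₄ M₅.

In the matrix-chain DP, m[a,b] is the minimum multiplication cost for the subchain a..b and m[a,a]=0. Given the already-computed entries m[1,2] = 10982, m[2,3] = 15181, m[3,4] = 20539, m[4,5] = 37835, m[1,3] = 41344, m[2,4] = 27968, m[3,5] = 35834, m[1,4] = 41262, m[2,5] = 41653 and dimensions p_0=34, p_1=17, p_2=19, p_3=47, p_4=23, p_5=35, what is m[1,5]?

m[1,5] = min over k∈[1,4] of m[1,k]+m[k+1,5]+p_{0}·p_k·p_{5}.
k=1: 0 + 41653 + 34·17·35 = 61883; k=2: 10982 + 35834 + 34·19·35 = 69426; k=3: 41344 + 37835 + 34·47·35 = 135109; k=4: 41262 + 0 + 34·23·35 = 68632.
Minimum: 61883 at k=1.

61883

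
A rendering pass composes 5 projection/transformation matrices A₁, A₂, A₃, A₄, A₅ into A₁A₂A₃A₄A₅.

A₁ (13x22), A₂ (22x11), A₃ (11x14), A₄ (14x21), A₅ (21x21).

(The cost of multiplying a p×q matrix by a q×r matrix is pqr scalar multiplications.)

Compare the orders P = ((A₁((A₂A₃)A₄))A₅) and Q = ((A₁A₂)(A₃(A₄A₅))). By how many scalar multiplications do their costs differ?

Order P = ((A₁((A₂A₃)A₄))A₅): (A₂A₃): 22×11 by 11×14 → 22×14, cost 22·11·14 = 3388; ((A₂A₃)A₄): 22×14 by 14×21 → 22×21, cost 22·14·21 = 6468; cumulative 9856; (A₁((A₂A₃)A₄)): 13×22 by 22×21 → 13×21, cost 13·22·21 = 6006; cumulative 15862; ((A₁((A₂A₃)A₄))A₅): 13×21 by 21×21 → 13×21, cost 13·21·21 = 5733; cumulative 21595. Total 21595.
Order Q = ((A₁A₂)(A₃(A₄A₅))): (A₁A₂): 13×22 by 22×11 → 13×11, cost 13·22·11 = 3146; (A₄A₅): 14×21 by 21×21 → 14×21, cost 14·21·21 = 6174; (A₃(A₄A₅)): 11×14 by 14×21 → 11×21, cost 11·14·21 = 3234; cumulative 9408; ((A₁A₂)(A₃(A₄A₅))): 13×11 by 11×21 → 13×21, cost 13·11·21 = 3003; cumulative 15557. Total 15557.
Difference: |21595 − 15557| = 6038.

6038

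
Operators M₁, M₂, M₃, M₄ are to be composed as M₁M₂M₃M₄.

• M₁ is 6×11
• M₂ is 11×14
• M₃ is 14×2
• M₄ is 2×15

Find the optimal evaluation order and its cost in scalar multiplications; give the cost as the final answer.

620

Adjacent pairs: M₁M₂ = 6·11·14 = 924; M₂M₃ = 11·14·2 = 308; M₃M₄ = 14·2·15 = 420.
Length 3: M₁..M₃: k=1: 0+308+6·11·2=440; k=2: 924+0+6·14·2=1092 → min 440 | M₂..M₄: k=2: 0+420+11·14·15=2730; k=3: 308+0+11·2·15=638 → min 638.
Length 4: M₁..M₄: k=1: 0+638+6·11·15=1628; k=2: 924+420+6·14·15=2604; k=3: 440+0+6·2·15=620 → min 620.
Optimal parenthesization: ((M₁(M₂M₃))M₄) with cost 620.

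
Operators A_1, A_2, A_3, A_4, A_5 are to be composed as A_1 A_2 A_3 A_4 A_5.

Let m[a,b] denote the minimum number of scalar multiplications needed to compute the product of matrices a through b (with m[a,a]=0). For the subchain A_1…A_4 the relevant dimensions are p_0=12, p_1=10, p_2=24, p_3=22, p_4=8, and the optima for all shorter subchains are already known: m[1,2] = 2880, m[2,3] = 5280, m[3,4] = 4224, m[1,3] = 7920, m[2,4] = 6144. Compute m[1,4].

7104

m[1,4] = min over k∈[1,3] of m[1,k]+m[k+1,4]+p_{0}·p_k·p_{4}.
k=1: 0 + 6144 + 12·10·8 = 7104; k=2: 2880 + 4224 + 12·24·8 = 9408; k=3: 7920 + 0 + 12·22·8 = 10032.
Minimum: 7104 at k=1.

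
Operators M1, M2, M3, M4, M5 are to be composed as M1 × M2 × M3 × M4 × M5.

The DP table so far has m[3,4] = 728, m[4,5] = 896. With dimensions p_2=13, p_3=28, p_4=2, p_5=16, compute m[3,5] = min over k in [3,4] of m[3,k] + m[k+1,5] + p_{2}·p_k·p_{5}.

m[3,5] = min over k∈[3,4] of m[3,k]+m[k+1,5]+p_{2}·p_k·p_{5}.
k=3: 0 + 896 + 13·28·16 = 6720; k=4: 728 + 0 + 13·2·16 = 1144.
Minimum: 1144 at k=4.

1144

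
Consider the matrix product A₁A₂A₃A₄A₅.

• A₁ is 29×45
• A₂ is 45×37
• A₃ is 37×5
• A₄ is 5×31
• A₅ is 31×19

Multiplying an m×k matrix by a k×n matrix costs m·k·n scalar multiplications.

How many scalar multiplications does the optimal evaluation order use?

Adjacent pairs: A₁A₂ = 29·45·37 = 48285; A₂A₃ = 45·37·5 = 8325; A₃A₄ = 37·5·31 = 5735; A₄A₅ = 5·31·19 = 2945.
Length 3: A₁..A₃: k=1: 0+8325+29·45·5=14850; k=2: 48285+0+29·37·5=53650 → min 14850 | A₂..A₄: k=2: 0+5735+45·37·31=57350; k=3: 8325+0+45·5·31=15300 → min 15300 | A₃..A₅: k=3: 0+2945+37·5·19=6460; k=4: 5735+0+37·31·19=27528 → min 6460.
Length 4: A₁..A₄: k=1: 0+15300+29·45·31=55755; k=2: 48285+5735+29·37·31=87283; k=3: 14850+0+29·5·31=19345 → min 19345 | A₂..A₅: k=2: 0+6460+45·37·19=38095; k=3: 8325+2945+45·5·19=15545; k=4: 15300+0+45·31·19=41805 → min 15545.
Length 5: A₁..A₅: k=1: 0+15545+29·45·19=40340; k=2: 48285+6460+29·37·19=75132; k=3: 14850+2945+29·5·19=20550; k=4: 19345+0+29·31·19=36426 → min 20550.
Optimal order: ((A₁(A₂A₃))(A₄A₅)) with cost 20550.

20550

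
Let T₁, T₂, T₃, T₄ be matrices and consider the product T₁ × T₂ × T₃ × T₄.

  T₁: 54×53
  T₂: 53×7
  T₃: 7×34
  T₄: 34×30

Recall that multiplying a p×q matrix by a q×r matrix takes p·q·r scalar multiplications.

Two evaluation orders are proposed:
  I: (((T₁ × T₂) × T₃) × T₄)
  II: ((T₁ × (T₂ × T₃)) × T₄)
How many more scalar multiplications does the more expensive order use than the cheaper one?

Order I = (((T₁ × T₂) × T₃) × T₄): (T₁ × T₂): 54×53 by 53×7 → 54×7, cost 54·53·7 = 20034; ((T₁ × T₂) × T₃): 54×7 by 7×34 → 54×34, cost 54·7·34 = 12852; cumulative 32886; (((T₁ × T₂) × T₃) × T₄): 54×34 by 34×30 → 54×30, cost 54·34·30 = 55080; cumulative 87966. Total 87966.
Order II = ((T₁ × (T₂ × T₃)) × T₄): (T₂ × T₃): 53×7 by 7×34 → 53×34, cost 53·7·34 = 12614; (T₁ × (T₂ × T₃)): 54×53 by 53×34 → 54×34, cost 54·53·34 = 97308; cumulative 109922; ((T₁ × (T₂ × T₃)) × T₄): 54×34 by 34×30 → 54×30, cost 54·34·30 = 55080; cumulative 165002. Total 165002.
Difference: |87966 − 165002| = 77036.

77036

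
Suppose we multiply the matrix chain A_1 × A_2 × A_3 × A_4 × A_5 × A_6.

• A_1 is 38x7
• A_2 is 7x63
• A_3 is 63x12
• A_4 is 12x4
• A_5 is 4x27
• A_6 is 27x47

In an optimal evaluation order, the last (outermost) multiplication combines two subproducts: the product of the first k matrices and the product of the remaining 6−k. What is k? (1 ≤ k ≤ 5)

4

Adjacent pairs: A_1A_2 = 38·7·63 = 16758; A_2A_3 = 7·63·12 = 5292; A_3A_4 = 63·12·4 = 3024; A_4A_5 = 12·4·27 = 1296; A_5A_6 = 4·27·47 = 5076.
Length 3: A_1..A_3: k=1: 0+5292+38·7·12=8484; k=2: 16758+0+38·63·12=45486 → min 8484 | A_2..A_4: k=2: 0+3024+7·63·4=4788; k=3: 5292+0+7·12·4=5628 → min 4788 | A_3..A_5: k=3: 0+1296+63·12·27=21708; k=4: 3024+0+63·4·27=9828 → min 9828 | A_4..A_6: k=4: 0+5076+12·4·47=7332; k=5: 1296+0+12·27·47=16524 → min 7332.
Length 4: A_1..A_4: k=1: 0+4788+38·7·4=5852; k=2: 16758+3024+38·63·4=29358; k=3: 8484+0+38·12·4=10308 → min 5852 | A_2..A_5: k=2: 0+9828+7·63·27=21735; k=3: 5292+1296+7·12·27=8856; k=4: 4788+0+7·4·27=5544 → min 5544 | A_3..A_6: k=3: 0+7332+63·12·47=42864; k=4: 3024+5076+63·4·47=19944; k=5: 9828+0+63·27·47=89775 → min 19944.
Length 5: A_1..A_5: k=1: 0+5544+38·7·27=12726; k=2: 16758+9828+38·63·27=91224; k=3: 8484+1296+38·12·27=22092; k=4: 5852+0+38·4·27=9956 → min 9956 | A_2..A_6: k=2: 0+19944+7·63·47=40671; k=3: 5292+7332+7·12·47=16572; k=4: 4788+5076+7·4·47=11180; k=5: 5544+0+7·27·47=14427 → min 11180.
Top-level splits: k=1: (A_1..A_1)·(A_2..A_6) → 0+11180+38·7·47 = 23682; k=2: (A_1..A_2)·(A_3..A_6) → 16758+19944+38·63·47 = 149220; k=3: (A_1..A_3)·(A_4..A_6) → 8484+7332+38·12·47 = 37248; k=4: (A_1..A_4)·(A_5..A_6) → 5852+5076+38·4·47 = 18072; k=5: (A_1..A_5)·(A_6..A_6) → 9956+0+38·27·47 = 58178.
Best split is after A_4, i.e. k = 4.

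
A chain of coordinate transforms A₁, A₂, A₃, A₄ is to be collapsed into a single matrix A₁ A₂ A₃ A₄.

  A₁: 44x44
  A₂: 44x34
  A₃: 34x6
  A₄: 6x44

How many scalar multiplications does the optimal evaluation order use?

Adjacent pairs: A₁A₂ = 44·44·34 = 65824; A₂A₃ = 44·34·6 = 8976; A₃A₄ = 34·6·44 = 8976.
Length 3: A₁..A₃: k=1: 0+8976+44·44·6=20592; k=2: 65824+0+44·34·6=74800 → min 20592 | A₂..A₄: k=2: 0+8976+44·34·44=74800; k=3: 8976+0+44·6·44=20592 → min 20592.
Length 4: A₁..A₄: k=1: 0+20592+44·44·44=105776; k=2: 65824+8976+44·34·44=140624; k=3: 20592+0+44·6·44=32208 → min 32208.
Optimal order: ((A₁ (A₂ A₃)) A₄) with cost 32208.

32208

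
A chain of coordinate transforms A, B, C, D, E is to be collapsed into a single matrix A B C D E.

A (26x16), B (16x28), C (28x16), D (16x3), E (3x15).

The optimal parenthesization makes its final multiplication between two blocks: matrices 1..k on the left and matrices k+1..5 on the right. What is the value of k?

4

Adjacent pairs: AB = 26·16·28 = 11648; BC = 16·28·16 = 7168; CD = 28·16·3 = 1344; DE = 16·3·15 = 720.
Length 3: A..C: k=1: 0+7168+26·16·16=13824; k=2: 11648+0+26·28·16=23296 → min 13824 | B..D: k=2: 0+1344+16·28·3=2688; k=3: 7168+0+16·16·3=7936 → min 2688 | C..E: k=3: 0+720+28·16·15=7440; k=4: 1344+0+28·3·15=2604 → min 2604.
Length 4: A..D: k=1: 0+2688+26·16·3=3936; k=2: 11648+1344+26·28·3=15176; k=3: 13824+0+26·16·3=15072 → min 3936 | B..E: k=2: 0+2604+16·28·15=9324; k=3: 7168+720+16·16·15=11728; k=4: 2688+0+16·3·15=3408 → min 3408.
Top-level splits: k=1: (A..A)·(B..E) → 0+3408+26·16·15 = 9648; k=2: (A..B)·(C..E) → 11648+2604+26·28·15 = 25172; k=3: (A..C)·(D..E) → 13824+720+26·16·15 = 20784; k=4: (A..D)·(E..E) → 3936+0+26·3·15 = 5106.
Best split is after D, i.e. k = 4.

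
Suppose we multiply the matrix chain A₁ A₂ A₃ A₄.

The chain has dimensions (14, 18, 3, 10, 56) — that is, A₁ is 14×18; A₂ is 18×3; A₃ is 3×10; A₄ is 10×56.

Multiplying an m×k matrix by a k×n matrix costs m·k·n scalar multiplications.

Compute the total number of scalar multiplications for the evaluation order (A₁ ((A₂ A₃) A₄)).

24732

(A₂ A₃): 18×3 by 3×10 → 18×10, cost 18·3·10 = 540
((A₂ A₃) A₄): 18×10 by 10×56 → 18×56, cost 18·10·56 = 10080; cumulative 10620
(A₁ ((A₂ A₃) A₄)): 14×18 by 18×56 → 14×56, cost 14·18·56 = 14112; cumulative 24732
Total: 24732 scalar multiplications.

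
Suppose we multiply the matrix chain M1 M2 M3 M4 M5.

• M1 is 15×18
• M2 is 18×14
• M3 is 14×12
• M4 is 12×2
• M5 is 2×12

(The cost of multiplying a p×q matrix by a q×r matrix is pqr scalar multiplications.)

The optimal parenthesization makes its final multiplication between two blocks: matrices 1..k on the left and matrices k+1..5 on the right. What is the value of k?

Adjacent pairs: M1M2 = 15·18·14 = 3780; M2M3 = 18·14·12 = 3024; M3M4 = 14·12·2 = 336; M4M5 = 12·2·12 = 288.
Length 3: M1..M3: k=1: 0+3024+15·18·12=6264; k=2: 3780+0+15·14·12=6300 → min 6264 | M2..M4: k=2: 0+336+18·14·2=840; k=3: 3024+0+18·12·2=3456 → min 840 | M3..M5: k=3: 0+288+14·12·12=2304; k=4: 336+0+14·2·12=672 → min 672.
Length 4: M1..M4: k=1: 0+840+15·18·2=1380; k=2: 3780+336+15·14·2=4536; k=3: 6264+0+15·12·2=6624 → min 1380 | M2..M5: k=2: 0+672+18·14·12=3696; k=3: 3024+288+18·12·12=5904; k=4: 840+0+18·2·12=1272 → min 1272.
Top-level splits: k=1: (M1..M1)·(M2..M5) → 0+1272+15·18·12 = 4512; k=2: (M1..M2)·(M3..M5) → 3780+672+15·14·12 = 6972; k=3: (M1..M3)·(M4..M5) → 6264+288+15·12·12 = 8712; k=4: (M1..M4)·(M5..M5) → 1380+0+15·2·12 = 1740.
Best split is after M4, i.e. k = 4.

4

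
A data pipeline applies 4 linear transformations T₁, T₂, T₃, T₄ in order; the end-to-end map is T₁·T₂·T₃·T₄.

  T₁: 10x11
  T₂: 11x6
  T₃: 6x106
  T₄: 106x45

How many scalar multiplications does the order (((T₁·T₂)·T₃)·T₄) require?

(T₁·T₂): 10×11 by 11×6 → 10×6, cost 10·11·6 = 660
((T₁·T₂)·T₃): 10×6 by 6×106 → 10×106, cost 10·6·106 = 6360; cumulative 7020
(((T₁·T₂)·T₃)·T₄): 10×106 by 106×45 → 10×45, cost 10·106·45 = 47700; cumulative 54720
Total: 54720 scalar multiplications.

54720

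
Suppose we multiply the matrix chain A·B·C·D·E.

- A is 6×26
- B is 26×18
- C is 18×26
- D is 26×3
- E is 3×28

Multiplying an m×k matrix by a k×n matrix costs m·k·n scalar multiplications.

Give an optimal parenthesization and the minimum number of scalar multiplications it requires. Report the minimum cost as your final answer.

3780

Adjacent pairs: AB = 6·26·18 = 2808; BC = 26·18·26 = 12168; CD = 18·26·3 = 1404; DE = 26·3·28 = 2184.
Length 3: A..C: k=1: 0+12168+6·26·26=16224; k=2: 2808+0+6·18·26=5616 → min 5616 | B..D: k=2: 0+1404+26·18·3=2808; k=3: 12168+0+26·26·3=14196 → min 2808 | C..E: k=3: 0+2184+18·26·28=15288; k=4: 1404+0+18·3·28=2916 → min 2916.
Length 4: A..D: k=1: 0+2808+6·26·3=3276; k=2: 2808+1404+6·18·3=4536; k=3: 5616+0+6·26·3=6084 → min 3276 | B..E: k=2: 0+2916+26·18·28=16020; k=3: 12168+2184+26·26·28=33280; k=4: 2808+0+26·3·28=4992 → min 4992.
Length 5: A..E: k=1: 0+4992+6·26·28=9360; k=2: 2808+2916+6·18·28=8748; k=3: 5616+2184+6·26·28=12168; k=4: 3276+0+6·3·28=3780 → min 3780.
Optimal parenthesization: ((A·(B·(C·D)))·E) with cost 3780.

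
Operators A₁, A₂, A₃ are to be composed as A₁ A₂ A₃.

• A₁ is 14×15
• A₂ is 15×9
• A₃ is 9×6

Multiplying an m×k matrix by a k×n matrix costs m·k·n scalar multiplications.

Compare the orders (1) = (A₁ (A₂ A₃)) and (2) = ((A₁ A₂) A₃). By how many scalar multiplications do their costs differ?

Order (1) = (A₁ (A₂ A₃)): (A₂ A₃): 15×9 by 9×6 → 15×6, cost 15·9·6 = 810; (A₁ (A₂ A₃)): 14×15 by 15×6 → 14×6, cost 14·15·6 = 1260; cumulative 2070. Total 2070.
Order (2) = ((A₁ A₂) A₃): (A₁ A₂): 14×15 by 15×9 → 14×9, cost 14·15·9 = 1890; ((A₁ A₂) A₃): 14×9 by 9×6 → 14×6, cost 14·9·6 = 756; cumulative 2646. Total 2646.
Difference: |2070 − 2646| = 576.

576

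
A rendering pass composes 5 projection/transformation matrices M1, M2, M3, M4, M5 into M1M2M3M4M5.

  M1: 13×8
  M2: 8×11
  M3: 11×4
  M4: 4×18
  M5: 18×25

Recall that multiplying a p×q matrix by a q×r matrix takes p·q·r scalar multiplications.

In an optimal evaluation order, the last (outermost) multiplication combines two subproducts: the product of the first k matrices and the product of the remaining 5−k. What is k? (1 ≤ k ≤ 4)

3

Adjacent pairs: M1M2 = 13·8·11 = 1144; M2M3 = 8·11·4 = 352; M3M4 = 11·4·18 = 792; M4M5 = 4·18·25 = 1800.
Length 3: M1..M3: k=1: 0+352+13·8·4=768; k=2: 1144+0+13·11·4=1716 → min 768 | M2..M4: k=2: 0+792+8·11·18=2376; k=3: 352+0+8·4·18=928 → min 928 | M3..M5: k=3: 0+1800+11·4·25=2900; k=4: 792+0+11·18·25=5742 → min 2900.
Length 4: M1..M4: k=1: 0+928+13·8·18=2800; k=2: 1144+792+13·11·18=4510; k=3: 768+0+13·4·18=1704 → min 1704 | M2..M5: k=2: 0+2900+8·11·25=5100; k=3: 352+1800+8·4·25=2952; k=4: 928+0+8·18·25=4528 → min 2952.
Top-level splits: k=1: (M1..M1)·(M2..M5) → 0+2952+13·8·25 = 5552; k=2: (M1..M2)·(M3..M5) → 1144+2900+13·11·25 = 7619; k=3: (M1..M3)·(M4..M5) → 768+1800+13·4·25 = 3868; k=4: (M1..M4)·(M5..M5) → 1704+0+13·18·25 = 7554.
Best split is after M3, i.e. k = 3.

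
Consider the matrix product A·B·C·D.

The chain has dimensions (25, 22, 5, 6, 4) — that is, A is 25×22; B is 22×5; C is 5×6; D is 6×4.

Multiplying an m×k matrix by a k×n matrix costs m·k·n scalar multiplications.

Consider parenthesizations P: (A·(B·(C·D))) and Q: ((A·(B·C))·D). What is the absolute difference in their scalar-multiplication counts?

1800

Order P = (A·(B·(C·D))): (C·D): 5×6 by 6×4 → 5×4, cost 5·6·4 = 120; (B·(C·D)): 22×5 by 5×4 → 22×4, cost 22·5·4 = 440; cumulative 560; (A·(B·(C·D))): 25×22 by 22×4 → 25×4, cost 25·22·4 = 2200; cumulative 2760. Total 2760.
Order Q = ((A·(B·C))·D): (B·C): 22×5 by 5×6 → 22×6, cost 22·5·6 = 660; (A·(B·C)): 25×22 by 22×6 → 25×6, cost 25·22·6 = 3300; cumulative 3960; ((A·(B·C))·D): 25×6 by 6×4 → 25×4, cost 25·6·4 = 600; cumulative 4560. Total 4560.
Difference: |2760 − 4560| = 1800.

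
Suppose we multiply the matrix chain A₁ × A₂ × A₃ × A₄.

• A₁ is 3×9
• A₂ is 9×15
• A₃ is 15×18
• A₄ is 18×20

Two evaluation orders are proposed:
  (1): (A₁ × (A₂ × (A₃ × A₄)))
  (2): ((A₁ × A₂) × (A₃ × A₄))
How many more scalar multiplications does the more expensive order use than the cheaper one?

1935

Order (1) = (A₁ × (A₂ × (A₃ × A₄))): (A₃ × A₄): 15×18 by 18×20 → 15×20, cost 15·18·20 = 5400; (A₂ × (A₃ × A₄)): 9×15 by 15×20 → 9×20, cost 9·15·20 = 2700; cumulative 8100; (A₁ × (A₂ × (A₃ × A₄))): 3×9 by 9×20 → 3×20, cost 3·9·20 = 540; cumulative 8640. Total 8640.
Order (2) = ((A₁ × A₂) × (A₃ × A₄)): (A₁ × A₂): 3×9 by 9×15 → 3×15, cost 3·9·15 = 405; (A₃ × A₄): 15×18 by 18×20 → 15×20, cost 15·18·20 = 5400; ((A₁ × A₂) × (A₃ × A₄)): 3×15 by 15×20 → 3×20, cost 3·15·20 = 900; cumulative 6705. Total 6705.
Difference: |8640 − 6705| = 1935.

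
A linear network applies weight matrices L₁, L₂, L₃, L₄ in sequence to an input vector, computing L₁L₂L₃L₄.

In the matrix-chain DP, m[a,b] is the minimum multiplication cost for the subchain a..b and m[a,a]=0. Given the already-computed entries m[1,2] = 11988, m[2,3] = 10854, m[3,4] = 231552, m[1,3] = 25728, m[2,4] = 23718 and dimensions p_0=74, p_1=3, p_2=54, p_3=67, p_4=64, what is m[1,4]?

37926

m[1,4] = min over k∈[1,3] of m[1,k]+m[k+1,4]+p_{0}·p_k·p_{4}.
k=1: 0 + 23718 + 74·3·64 = 37926; k=2: 11988 + 231552 + 74·54·64 = 499284; k=3: 25728 + 0 + 74·67·64 = 343040.
Minimum: 37926 at k=1.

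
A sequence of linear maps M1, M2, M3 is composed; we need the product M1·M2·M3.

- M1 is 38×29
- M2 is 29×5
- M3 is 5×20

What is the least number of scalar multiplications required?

Order (M1·(M2·M3)): (M2·M3): 29×5 by 5×20 → 29×20, cost 29·5·20 = 2900; (M1·(M2·M3)): 38×29 by 29×20 → 38×20, cost 38·29·20 = 22040; cumulative 24940. Total 24940.
Order ((M1·M2)·M3): (M1·M2): 38×29 by 29×5 → 38×5, cost 38·29·5 = 5510; ((M1·M2)·M3): 38×5 by 5×20 → 38×20, cost 38·5·20 = 3800; cumulative 9310. Total 9310.
Minimum: 9310.

9310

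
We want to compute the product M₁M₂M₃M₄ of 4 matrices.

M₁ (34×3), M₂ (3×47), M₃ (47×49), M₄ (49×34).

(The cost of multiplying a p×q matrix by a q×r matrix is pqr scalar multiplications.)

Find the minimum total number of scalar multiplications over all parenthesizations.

15375

Adjacent pairs: M₁M₂ = 34·3·47 = 4794; M₂M₃ = 3·47·49 = 6909; M₃M₄ = 47·49·34 = 78302.
Length 3: M₁..M₃: k=1: 0+6909+34·3·49=11907; k=2: 4794+0+34·47·49=83096 → min 11907 | M₂..M₄: k=2: 0+78302+3·47·34=83096; k=3: 6909+0+3·49·34=11907 → min 11907.
Length 4: M₁..M₄: k=1: 0+11907+34·3·34=15375; k=2: 4794+78302+34·47·34=137428; k=3: 11907+0+34·49·34=68551 → min 15375.
Optimal order: (M₁((M₂M₃)M₄)) with cost 15375.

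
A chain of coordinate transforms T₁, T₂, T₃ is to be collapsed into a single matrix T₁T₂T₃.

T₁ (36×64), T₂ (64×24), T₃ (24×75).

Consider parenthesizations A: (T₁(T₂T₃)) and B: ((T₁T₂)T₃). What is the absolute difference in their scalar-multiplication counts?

Order A = (T₁(T₂T₃)): (T₂T₃): 64×24 by 24×75 → 64×75, cost 64·24·75 = 115200; (T₁(T₂T₃)): 36×64 by 64×75 → 36×75, cost 36·64·75 = 172800; cumulative 288000. Total 288000.
Order B = ((T₁T₂)T₃): (T₁T₂): 36×64 by 64×24 → 36×24, cost 36·64·24 = 55296; ((T₁T₂)T₃): 36×24 by 24×75 → 36×75, cost 36·24·75 = 64800; cumulative 120096. Total 120096.
Difference: |288000 − 120096| = 167904.

167904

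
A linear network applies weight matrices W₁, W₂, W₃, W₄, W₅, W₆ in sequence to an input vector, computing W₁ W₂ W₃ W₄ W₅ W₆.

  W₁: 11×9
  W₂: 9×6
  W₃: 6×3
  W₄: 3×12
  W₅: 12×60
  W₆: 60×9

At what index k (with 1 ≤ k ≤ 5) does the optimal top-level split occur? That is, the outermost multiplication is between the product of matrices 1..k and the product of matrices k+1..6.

3

Adjacent pairs: W₁W₂ = 11·9·6 = 594; W₂W₃ = 9·6·3 = 162; W₃W₄ = 6·3·12 = 216; W₄W₅ = 3·12·60 = 2160; W₅W₆ = 12·60·9 = 6480.
Length 3: W₁..W₃: k=1: 0+162+11·9·3=459; k=2: 594+0+11·6·3=792 → min 459 | W₂..W₄: k=2: 0+216+9·6·12=864; k=3: 162+0+9·3·12=486 → min 486 | W₃..W₅: k=3: 0+2160+6·3·60=3240; k=4: 216+0+6·12·60=4536 → min 3240 | W₄..W₆: k=4: 0+6480+3·12·9=6804; k=5: 2160+0+3·60·9=3780 → min 3780.
Length 4: W₁..W₄: k=1: 0+486+11·9·12=1674; k=2: 594+216+11·6·12=1602; k=3: 459+0+11·3·12=855 → min 855 | W₂..W₅: k=2: 0+3240+9·6·60=6480; k=3: 162+2160+9·3·60=3942; k=4: 486+0+9·12·60=6966 → min 3942 | W₃..W₆: k=3: 0+3780+6·3·9=3942; k=4: 216+6480+6·12·9=7344; k=5: 3240+0+6·60·9=6480 → min 3942.
Length 5: W₁..W₅: k=1: 0+3942+11·9·60=9882; k=2: 594+3240+11·6·60=7794; k=3: 459+2160+11·3·60=4599; k=4: 855+0+11·12·60=8775 → min 4599 | W₂..W₆: k=2: 0+3942+9·6·9=4428; k=3: 162+3780+9·3·9=4185; k=4: 486+6480+9·12·9=7938; k=5: 3942+0+9·60·9=8802 → min 4185.
Top-level splits: k=1: (W₁..W₁)·(W₂..W₆) → 0+4185+11·9·9 = 5076; k=2: (W₁..W₂)·(W₃..W₆) → 594+3942+11·6·9 = 5130; k=3: (W₁..W₃)·(W₄..W₆) → 459+3780+11·3·9 = 4536; k=4: (W₁..W₄)·(W₅..W₆) → 855+6480+11·12·9 = 8523; k=5: (W₁..W₅)·(W₆..W₆) → 4599+0+11·60·9 = 10539.
Best split is after W₃, i.e. k = 3.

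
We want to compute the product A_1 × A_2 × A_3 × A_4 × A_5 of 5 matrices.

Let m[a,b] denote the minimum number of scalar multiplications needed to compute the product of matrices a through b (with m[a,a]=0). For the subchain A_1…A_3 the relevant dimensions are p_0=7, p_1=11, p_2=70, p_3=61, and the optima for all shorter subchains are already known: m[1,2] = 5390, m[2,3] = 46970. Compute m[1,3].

m[1,3] = min over k∈[1,2] of m[1,k]+m[k+1,3]+p_{0}·p_k·p_{3}.
k=1: 0 + 46970 + 7·11·61 = 51667; k=2: 5390 + 0 + 7·70·61 = 35280.
Minimum: 35280 at k=2.

35280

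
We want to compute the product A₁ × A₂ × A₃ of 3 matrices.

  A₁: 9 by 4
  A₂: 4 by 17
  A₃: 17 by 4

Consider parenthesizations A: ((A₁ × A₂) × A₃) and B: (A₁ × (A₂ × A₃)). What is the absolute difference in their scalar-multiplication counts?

Order A = ((A₁ × A₂) × A₃): (A₁ × A₂): 9×4 by 4×17 → 9×17, cost 9·4·17 = 612; ((A₁ × A₂) × A₃): 9×17 by 17×4 → 9×4, cost 9·17·4 = 612; cumulative 1224. Total 1224.
Order B = (A₁ × (A₂ × A₃)): (A₂ × A₃): 4×17 by 17×4 → 4×4, cost 4·17·4 = 272; (A₁ × (A₂ × A₃)): 9×4 by 4×4 → 9×4, cost 9·4·4 = 144; cumulative 416. Total 416.
Difference: |1224 − 416| = 808.

808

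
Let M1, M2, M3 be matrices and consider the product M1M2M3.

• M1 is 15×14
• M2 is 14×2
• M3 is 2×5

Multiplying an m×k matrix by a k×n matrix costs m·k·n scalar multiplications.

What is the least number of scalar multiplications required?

570

Order (M1(M2M3)): (M2M3): 14×2 by 2×5 → 14×5, cost 14·2·5 = 140; (M1(M2M3)): 15×14 by 14×5 → 15×5, cost 15·14·5 = 1050; cumulative 1190. Total 1190.
Order ((M1M2)M3): (M1M2): 15×14 by 14×2 → 15×2, cost 15·14·2 = 420; ((M1M2)M3): 15×2 by 2×5 → 15×5, cost 15·2·5 = 150; cumulative 570. Total 570.
Minimum: 570.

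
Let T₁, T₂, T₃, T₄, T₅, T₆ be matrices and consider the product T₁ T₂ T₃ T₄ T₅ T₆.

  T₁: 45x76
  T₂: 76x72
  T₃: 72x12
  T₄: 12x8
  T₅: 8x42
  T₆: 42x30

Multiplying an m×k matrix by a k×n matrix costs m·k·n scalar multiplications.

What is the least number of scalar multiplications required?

Adjacent pairs: T₁T₂ = 45·76·72 = 246240; T₂T₃ = 76·72·12 = 65664; T₃T₄ = 72·12·8 = 6912; T₄T₅ = 12·8·42 = 4032; T₅T₆ = 8·42·30 = 10080.
Length 3: T₁..T₃: k=1: 0+65664+45·76·12=106704; k=2: 246240+0+45·72·12=285120 → min 106704 | T₂..T₄: k=2: 0+6912+76·72·8=50688; k=3: 65664+0+76·12·8=72960 → min 50688 | T₃..T₅: k=3: 0+4032+72·12·42=40320; k=4: 6912+0+72·8·42=31104 → min 31104 | T₄..T₆: k=4: 0+10080+12·8·30=12960; k=5: 4032+0+12·42·30=19152 → min 12960.
Length 4: T₁..T₄: k=1: 0+50688+45·76·8=78048; k=2: 246240+6912+45·72·8=279072; k=3: 106704+0+45·12·8=111024 → min 78048 | T₂..T₅: k=2: 0+31104+76·72·42=260928; k=3: 65664+4032+76·12·42=108000; k=4: 50688+0+76·8·42=76224 → min 76224 | T₃..T₆: k=3: 0+12960+72·12·30=38880; k=4: 6912+10080+72·8·30=34272; k=5: 31104+0+72·42·30=121824 → min 34272.
Length 5: T₁..T₅: k=1: 0+76224+45·76·42=219864; k=2: 246240+31104+45·72·42=413424; k=3: 106704+4032+45·12·42=133416; k=4: 78048+0+45·8·42=93168 → min 93168 | T₂..T₆: k=2: 0+34272+76·72·30=198432; k=3: 65664+12960+76·12·30=105984; k=4: 50688+10080+76·8·30=79008; k=5: 76224+0+76·42·30=171984 → min 79008.
Length 6: T₁..T₆: k=1: 0+79008+45·76·30=181608; k=2: 246240+34272+45·72·30=377712; k=3: 106704+12960+45·12·30=135864; k=4: 78048+10080+45·8·30=98928; k=5: 93168+0+45·42·30=149868 → min 98928.
Optimal order: ((T₁ (T₂ (T₃ T₄))) (T₅ T₆)) with cost 98928.

98928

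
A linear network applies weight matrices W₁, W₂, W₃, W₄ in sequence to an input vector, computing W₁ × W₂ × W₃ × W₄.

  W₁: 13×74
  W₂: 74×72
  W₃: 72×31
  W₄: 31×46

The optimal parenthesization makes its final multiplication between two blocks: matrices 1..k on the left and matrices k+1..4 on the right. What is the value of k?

3

Adjacent pairs: W₁W₂ = 13·74·72 = 69264; W₂W₃ = 74·72·31 = 165168; W₃W₄ = 72·31·46 = 102672.
Length 3: W₁..W₃: k=1: 0+165168+13·74·31=194990; k=2: 69264+0+13·72·31=98280 → min 98280 | W₂..W₄: k=2: 0+102672+74·72·46=347760; k=3: 165168+0+74·31·46=270692 → min 270692.
Top-level splits: k=1: (W₁..W₁)·(W₂..W₄) → 0+270692+13·74·46 = 314944; k=2: (W₁..W₂)·(W₃..W₄) → 69264+102672+13·72·46 = 214992; k=3: (W₁..W₃)·(W₄..W₄) → 98280+0+13·31·46 = 116818.
Best split is after W₃, i.e. k = 3.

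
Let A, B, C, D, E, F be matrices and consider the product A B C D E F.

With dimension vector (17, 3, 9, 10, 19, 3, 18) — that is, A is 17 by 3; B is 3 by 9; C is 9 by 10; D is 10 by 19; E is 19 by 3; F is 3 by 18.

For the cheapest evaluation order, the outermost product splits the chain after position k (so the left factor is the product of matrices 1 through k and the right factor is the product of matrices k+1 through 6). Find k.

5

Adjacent pairs: AB = 17·3·9 = 459; BC = 3·9·10 = 270; CD = 9·10·19 = 1710; DE = 10·19·3 = 570; EF = 19·3·18 = 1026.
Length 3: A..C: k=1: 0+270+17·3·10=780; k=2: 459+0+17·9·10=1989 → min 780 | B..D: k=2: 0+1710+3·9·19=2223; k=3: 270+0+3·10·19=840 → min 840 | C..E: k=3: 0+570+9·10·3=840; k=4: 1710+0+9·19·3=2223 → min 840 | D..F: k=4: 0+1026+10·19·18=4446; k=5: 570+0+10·3·18=1110 → min 1110.
Length 4: A..D: k=1: 0+840+17·3·19=1809; k=2: 459+1710+17·9·19=5076; k=3: 780+0+17·10·19=4010 → min 1809 | B..E: k=2: 0+840+3·9·3=921; k=3: 270+570+3·10·3=930; k=4: 840+0+3·19·3=1011 → min 921 | C..F: k=3: 0+1110+9·10·18=2730; k=4: 1710+1026+9·19·18=5814; k=5: 840+0+9·3·18=1326 → min 1326.
Length 5: A..E: k=1: 0+921+17·3·3=1074; k=2: 459+840+17·9·3=1758; k=3: 780+570+17·10·3=1860; k=4: 1809+0+17·19·3=2778 → min 1074 | B..F: k=2: 0+1326+3·9·18=1812; k=3: 270+1110+3·10·18=1920; k=4: 840+1026+3·19·18=2892; k=5: 921+0+3·3·18=1083 → min 1083.
Top-level splits: k=1: (A..A)·(B..F) → 0+1083+17·3·18 = 2001; k=2: (A..B)·(C..F) → 459+1326+17·9·18 = 4539; k=3: (A..C)·(D..F) → 780+1110+17·10·18 = 4950; k=4: (A..D)·(E..F) → 1809+1026+17·19·18 = 8649; k=5: (A..E)·(F..F) → 1074+0+17·3·18 = 1992.
Best split is after E, i.e. k = 5.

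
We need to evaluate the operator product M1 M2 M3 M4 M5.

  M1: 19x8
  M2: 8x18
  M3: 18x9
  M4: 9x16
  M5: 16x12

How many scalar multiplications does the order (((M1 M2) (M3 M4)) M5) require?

14448

(M1 M2): 19×8 by 8×18 → 19×18, cost 19·8·18 = 2736
(M3 M4): 18×9 by 9×16 → 18×16, cost 18·9·16 = 2592
((M1 M2) (M3 M4)): 19×18 by 18×16 → 19×16, cost 19·18·16 = 5472; cumulative 10800
(((M1 M2) (M3 M4)) M5): 19×16 by 16×12 → 19×12, cost 19·16·12 = 3648; cumulative 14448
Total: 14448 scalar multiplications.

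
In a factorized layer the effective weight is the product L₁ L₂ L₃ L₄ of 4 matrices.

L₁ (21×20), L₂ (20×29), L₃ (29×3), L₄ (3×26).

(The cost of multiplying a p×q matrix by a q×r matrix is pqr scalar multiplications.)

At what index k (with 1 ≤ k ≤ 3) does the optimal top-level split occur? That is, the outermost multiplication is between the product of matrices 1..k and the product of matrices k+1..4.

Adjacent pairs: L₁L₂ = 21·20·29 = 12180; L₂L₃ = 20·29·3 = 1740; L₃L₄ = 29·3·26 = 2262.
Length 3: L₁..L₃: k=1: 0+1740+21·20·3=3000; k=2: 12180+0+21·29·3=14007 → min 3000 | L₂..L₄: k=2: 0+2262+20·29·26=17342; k=3: 1740+0+20·3·26=3300 → min 3300.
Top-level splits: k=1: (L₁..L₁)·(L₂..L₄) → 0+3300+21·20·26 = 14220; k=2: (L₁..L₂)·(L₃..L₄) → 12180+2262+21·29·26 = 30276; k=3: (L₁..L₃)·(L₄..L₄) → 3000+0+21·3·26 = 4638.
Best split is after L₃, i.e. k = 3.

3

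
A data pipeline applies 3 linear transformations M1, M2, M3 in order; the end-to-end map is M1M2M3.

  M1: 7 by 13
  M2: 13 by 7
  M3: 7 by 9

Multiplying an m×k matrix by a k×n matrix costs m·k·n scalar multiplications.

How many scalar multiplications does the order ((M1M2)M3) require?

(M1M2): 7×13 by 13×7 → 7×7, cost 7·13·7 = 637
((M1M2)M3): 7×7 by 7×9 → 7×9, cost 7·7·9 = 441; cumulative 1078
Total: 1078 scalar multiplications.

1078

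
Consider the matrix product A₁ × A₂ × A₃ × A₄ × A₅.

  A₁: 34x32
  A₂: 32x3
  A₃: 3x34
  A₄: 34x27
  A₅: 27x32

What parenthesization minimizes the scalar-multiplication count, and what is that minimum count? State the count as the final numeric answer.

11874

Adjacent pairs: A₁A₂ = 34·32·3 = 3264; A₂A₃ = 32·3·34 = 3264; A₃A₄ = 3·34·27 = 2754; A₄A₅ = 34·27·32 = 29376.
Length 3: A₁..A₃: k=1: 0+3264+34·32·34=40256; k=2: 3264+0+34·3·34=6732 → min 6732 | A₂..A₄: k=2: 0+2754+32·3·27=5346; k=3: 3264+0+32·34·27=32640 → min 5346 | A₃..A₅: k=3: 0+29376+3·34·32=32640; k=4: 2754+0+3·27·32=5346 → min 5346.
Length 4: A₁..A₄: k=1: 0+5346+34·32·27=34722; k=2: 3264+2754+34·3·27=8772; k=3: 6732+0+34·34·27=37944 → min 8772 | A₂..A₅: k=2: 0+5346+32·3·32=8418; k=3: 3264+29376+32·34·32=67456; k=4: 5346+0+32·27·32=32994 → min 8418.
Length 5: A₁..A₅: k=1: 0+8418+34·32·32=43234; k=2: 3264+5346+34·3·32=11874; k=3: 6732+29376+34·34·32=73100; k=4: 8772+0+34·27·32=38148 → min 11874.
Optimal parenthesization: ((A₁ × A₂) × ((A₃ × A₄) × A₅)) with cost 11874.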